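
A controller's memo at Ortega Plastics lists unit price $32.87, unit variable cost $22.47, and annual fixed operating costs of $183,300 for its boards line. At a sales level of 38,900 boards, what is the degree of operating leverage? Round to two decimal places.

1.83

Contribution at this volume is 38,900 × $10.40 = $404,560.00.
Operating income = contribution − fixed costs = $404,560.00 − $183,300 = $221,260.00.
DOL = contribution ÷ EBIT = $404,560.00 ÷ $221,260.00 = 1.8284.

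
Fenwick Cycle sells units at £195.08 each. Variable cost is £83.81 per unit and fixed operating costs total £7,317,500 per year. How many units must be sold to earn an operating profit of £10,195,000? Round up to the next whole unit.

Each unit contributes £195.08 − £83.81 = £111.27.
Units = (FC + target) / CM = (£7,317,500 + £10,195,000) / £111.27 = 157,387.44, so 157,388 units.

157,388 units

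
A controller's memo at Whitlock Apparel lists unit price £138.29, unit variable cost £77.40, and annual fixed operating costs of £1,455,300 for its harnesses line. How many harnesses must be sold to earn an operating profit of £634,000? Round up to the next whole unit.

Contribution margin per unit = £138.29 − £77.40 = £60.89.
Need Q such that Q × £60.89 − £1,455,300 = £634,000, i.e. Q = £2,089,300 / £60.89 = 34,312.70 → 34,313.

34,313 harnesses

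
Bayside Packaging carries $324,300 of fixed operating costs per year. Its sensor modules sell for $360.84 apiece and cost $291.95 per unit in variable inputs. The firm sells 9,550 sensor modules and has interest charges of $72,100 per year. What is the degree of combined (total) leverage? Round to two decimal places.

At 9,550 units, contribution = 9,550 × $68.89 = $657,899.50.
Subtracting fixed costs: EBIT = $657,899.50 − $324,300 = $333,599.50. Interest = $72,100.00, so EBIT − I = $261,499.50.
DCL = contribution ÷ (EBIT − I) = $657,899.50 ÷ $261,499.50 = 2.5159.

2.52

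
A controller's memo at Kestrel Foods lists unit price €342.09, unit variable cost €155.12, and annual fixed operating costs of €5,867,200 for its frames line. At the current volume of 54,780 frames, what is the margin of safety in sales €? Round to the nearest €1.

Unit CM = price − variable cost = €342.09 − €155.12 = €186.97. Break-even units = €5,867,200 ÷ €186.97 = 31,380.44; break-even revenue = 31,380.44 × €342.09 = €10,734,933.13.
Current sales = 54,780 × €342.09 = €18,739,690.20.
Margin of safety = €18,739,690.20 − €10,734,933.13 = €8,004,757.

€8,004,757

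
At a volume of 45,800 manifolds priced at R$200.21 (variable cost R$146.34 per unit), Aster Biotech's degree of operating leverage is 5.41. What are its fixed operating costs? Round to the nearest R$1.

R$2,011,193

At 45,800 units, contribution = 45,800 × R$53.87 = R$2,467,246.00.
Since DOL = CM ÷ EBIT, EBIT = R$2,467,246.00 ÷ 5.41 = R$456,052.87.
Fixed costs = CM − EBIT = R$2,467,246.00 − R$456,052.87 = R$2,011,193.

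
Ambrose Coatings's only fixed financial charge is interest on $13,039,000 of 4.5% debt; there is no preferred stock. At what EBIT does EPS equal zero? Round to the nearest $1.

Annual interest = 4.5% × $13,039,000 = $586,755.00.
With no preferred dividends, EPS = 0 when EBIT exactly covers interest, so the financial break-even EBIT is $586,755.00.

$586,755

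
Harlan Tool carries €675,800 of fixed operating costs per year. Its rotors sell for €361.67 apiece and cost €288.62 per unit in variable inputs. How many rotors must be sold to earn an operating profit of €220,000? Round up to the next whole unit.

Each unit contributes €361.67 − €288.62 = €73.05.
Need Q such that Q × €73.05 − €675,800 = €220,000, i.e. Q = €895,800 / €73.05 = 12,262.83 → 12,263.

12,263 rotors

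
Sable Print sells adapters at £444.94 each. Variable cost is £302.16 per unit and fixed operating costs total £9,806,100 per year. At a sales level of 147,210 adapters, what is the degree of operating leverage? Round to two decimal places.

At 147,210 units, contribution = 147,210 × £142.78 = £21,018,643.80.
EBIT = £21,018,643.80 − £9,806,100 = £11,212,543.80.
So DOL = total CM / EBIT = £21,018,643.80 / £11,212,543.80 = 1.8746.

1.87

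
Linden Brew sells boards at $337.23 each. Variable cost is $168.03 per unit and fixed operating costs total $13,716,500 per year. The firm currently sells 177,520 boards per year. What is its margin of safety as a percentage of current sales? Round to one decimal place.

54.3%

Unit CM = price − variable cost = $337.23 − $168.03 = $169.20. Break-even units = $13,716,500 ÷ $169.20 = 81,066.78; break-even revenue = 81,066.78 × $337.23 = $27,338,151.86.
Actual sales revenue = 177,520 × $337.23 = $59,865,069.60.
Margin of safety = ($59,865,069.60 − $27,338,151.86) ÷ $59,865,069.60 = 54.3%.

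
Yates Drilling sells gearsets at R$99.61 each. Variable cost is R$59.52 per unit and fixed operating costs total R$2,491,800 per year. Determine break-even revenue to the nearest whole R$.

R$6,191,275

Contribution margin per unit = R$99.61 − R$59.52 = R$40.09, a CM ratio of R$40.09 ÷ R$99.61 = 0.4025.
Break-even revenue = fixed costs × price ÷ CM = R$2,491,800 × R$99.61 ÷ R$40.09 = R$6,191,275.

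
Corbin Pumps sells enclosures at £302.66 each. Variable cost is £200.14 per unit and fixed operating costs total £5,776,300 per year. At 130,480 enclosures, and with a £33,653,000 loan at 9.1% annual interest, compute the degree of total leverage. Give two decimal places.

Total contribution margin = 130,480 × £102.52 = £13,376,809.60.
Subtracting fixed costs: EBIT = £13,376,809.60 − £5,776,300 = £7,600,509.60. Interest = £3,062,423.00.
DOL = £13,376,809.60 ÷ £7,600,509.60 = 1.7600; DFL = £7,600,509.60 ÷ £4,538,086.60 = 1.6748.
Combined leverage = 1.7600 × 1.6748 = 2.9476.

2.95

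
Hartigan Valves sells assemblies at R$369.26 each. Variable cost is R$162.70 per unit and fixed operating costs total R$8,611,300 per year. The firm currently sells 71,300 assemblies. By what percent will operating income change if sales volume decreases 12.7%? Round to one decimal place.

At 71,300 units, contribution = 71,300 × R$206.56 = R$14,727,728.00.
Subtracting fixed costs: EBIT = R$14,727,728.00 − R$8,611,300 = R$6,116,428.00.
Degree of operating leverage = R$14,727,728.00 / R$6,116,428.00 = 2.4079.
%ΔEBIT = DOL × %ΔSales = 2.4079 × -12.7% = -30.6%.

-30.6%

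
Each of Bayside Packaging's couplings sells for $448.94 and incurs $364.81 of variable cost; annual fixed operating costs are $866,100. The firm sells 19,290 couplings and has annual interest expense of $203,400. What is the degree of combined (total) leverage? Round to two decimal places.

At 19,290 units, contribution = 19,290 × $84.13 = $1,622,867.70.
EBIT = $1,622,867.70 − $866,100 = $756,767.70. Interest = $203,400.00.
DOL = $1,622,867.70 ÷ $756,767.70 = 2.1445; DFL = $756,767.70 ÷ $553,367.70 = 1.3676.
DCL = DOL × DFL = 2.1445 × 1.3676 = 2.9328.

2.93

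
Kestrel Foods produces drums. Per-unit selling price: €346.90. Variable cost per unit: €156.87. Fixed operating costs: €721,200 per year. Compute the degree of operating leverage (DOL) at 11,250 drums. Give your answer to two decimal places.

1.51

Contribution at this volume is 11,250 × €190.03 = €2,137,837.50.
EBIT = €2,137,837.50 − €721,200 = €1,416,637.50.
So DOL = total CM / EBIT = €2,137,837.50 / €1,416,637.50 = 1.5091.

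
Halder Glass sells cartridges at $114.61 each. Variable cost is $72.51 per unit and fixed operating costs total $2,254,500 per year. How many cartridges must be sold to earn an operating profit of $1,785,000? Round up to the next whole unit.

Each unit contributes $114.61 − $72.51 = $42.10.
Need Q such that Q × $42.10 − $2,254,500 = $1,785,000, i.e. Q = $4,039,500 / $42.10 = 95,950.12 → 95,951.

95,951 cartridges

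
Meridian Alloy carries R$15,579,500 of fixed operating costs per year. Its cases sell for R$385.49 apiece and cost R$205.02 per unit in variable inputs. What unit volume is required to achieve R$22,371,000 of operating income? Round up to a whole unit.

Contribution margin per unit = R$385.49 − R$205.02 = R$180.47.
Required volume = (fixed costs + target profit) ÷ CM = (R$15,579,500 + R$22,371,000) ÷ R$180.47 = 210,287.03, so 210,288 cases.

210,288 cases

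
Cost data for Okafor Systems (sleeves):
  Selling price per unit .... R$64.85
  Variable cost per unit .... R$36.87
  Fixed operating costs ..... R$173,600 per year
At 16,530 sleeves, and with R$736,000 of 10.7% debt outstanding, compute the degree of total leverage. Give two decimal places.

Total contribution margin = 16,530 × R$27.98 = R$462,509.40.
Subtracting fixed costs: EBIT = R$462,509.40 − R$173,600 = R$288,909.40. Interest = R$78,752.00.
DOL = R$462,509.40 ÷ R$288,909.40 = 1.6009; DFL = R$288,909.40 ÷ R$210,157.40 = 1.3747.
DCL = DOL × DFL = 1.6009 × 1.3747 = 2.2008.

2.20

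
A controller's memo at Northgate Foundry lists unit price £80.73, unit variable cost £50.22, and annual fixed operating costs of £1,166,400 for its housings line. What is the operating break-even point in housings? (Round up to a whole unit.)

38,231 housings

Contribution margin per unit = £80.73 − £50.22 = £30.51.
Break-even volume = fixed costs ÷ CM per unit = £1,166,400 ÷ £30.51 = 38,230.09, so 38,231 housings.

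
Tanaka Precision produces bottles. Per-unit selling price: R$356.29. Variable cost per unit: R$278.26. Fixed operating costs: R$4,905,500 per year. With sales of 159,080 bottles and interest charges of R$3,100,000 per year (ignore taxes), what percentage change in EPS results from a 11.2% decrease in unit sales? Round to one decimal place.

-31.5%

At 159,080 units, contribution = 159,080 × R$78.03 = R$12,413,012.40.
Subtracting fixed costs: EBIT = R$12,413,012.40 − R$4,905,500 = R$7,507,512.40.
Interest = R$3,100,000.00, so EBIT − I = R$4,407,512.40.
Degree of combined leverage = contribution ÷ (EBIT − I) = R$12,413,012.40 ÷ R$4,407,512.40 = 2.8163.
%ΔEPS = DCL × %ΔSales = 2.8163 × -11.2% = -31.5%.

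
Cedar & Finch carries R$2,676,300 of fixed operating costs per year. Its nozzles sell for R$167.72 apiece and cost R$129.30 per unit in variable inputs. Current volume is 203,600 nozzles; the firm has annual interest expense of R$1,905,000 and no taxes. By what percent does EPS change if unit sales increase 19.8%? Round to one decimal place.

+47.8%

Contribution at this volume is 203,600 × R$38.42 = R$7,822,312.00.
EBIT = R$7,822,312.00 − R$2,676,300 = R$5,146,012.00.
Interest = R$1,905,000.00, so EBIT − I = R$3,241,012.00.
Degree of combined leverage = contribution ÷ (EBIT − I) = R$7,822,312.00 ÷ R$3,241,012.00 = 2.4135.
EPS therefore changes by 2.4135 × (+19.8%) = +47.8%.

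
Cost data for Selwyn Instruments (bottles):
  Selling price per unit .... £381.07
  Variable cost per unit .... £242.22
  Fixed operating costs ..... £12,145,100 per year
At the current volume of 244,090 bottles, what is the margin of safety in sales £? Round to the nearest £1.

£59,683,484

Contribution margin per unit = £381.07 − £242.22 = £138.85. Break-even units = £12,145,100 ÷ £138.85 = 87,469.21; break-even revenue = 87,469.21 × £381.07 = £33,331,892.38.
Actual sales revenue = 244,090 × £381.07 = £93,015,376.30.
Margin of safety = £93,015,376.30 − £33,331,892.38 = £59,683,484.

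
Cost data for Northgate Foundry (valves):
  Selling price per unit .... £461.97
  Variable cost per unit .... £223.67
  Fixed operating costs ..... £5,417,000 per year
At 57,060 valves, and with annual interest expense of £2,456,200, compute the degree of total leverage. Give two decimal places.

2.38

Contribution at this volume is 57,060 × £238.30 = £13,597,398.00.
Operating income = contribution − fixed costs = £13,597,398.00 − £5,417,000 = £8,180,398.00. Interest = £2,456,200.00.
DOL = £13,597,398.00 ÷ £8,180,398.00 = 1.6622; DFL = £8,180,398.00 ÷ £5,724,198.00 = 1.4291.
DCL = DOL × DFL = 1.6622 × 1.4291 = 2.3755.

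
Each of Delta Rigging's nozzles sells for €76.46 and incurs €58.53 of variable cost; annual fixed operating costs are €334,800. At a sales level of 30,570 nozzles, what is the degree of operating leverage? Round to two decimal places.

At 30,570 units, contribution = 30,570 × €17.93 = €548,120.10.
Subtracting fixed costs: EBIT = €548,120.10 − €334,800 = €213,320.10.
Degree of operating leverage = €548,120.10 / €213,320.10 = 2.5695.

2.57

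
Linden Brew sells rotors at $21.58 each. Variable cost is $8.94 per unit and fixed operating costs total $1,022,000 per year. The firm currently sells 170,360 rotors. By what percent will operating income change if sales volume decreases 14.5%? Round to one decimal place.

-27.6%

At 170,360 units, contribution = 170,360 × $12.64 = $2,153,350.40.
EBIT = $2,153,350.40 − $1,022,000 = $1,131,350.40.
DOL = contribution ÷ EBIT = $2,153,350.40 ÷ $1,131,350.40 = 1.9033.
So EBIT moves 1.9033 × (-14.5%) = -27.6%.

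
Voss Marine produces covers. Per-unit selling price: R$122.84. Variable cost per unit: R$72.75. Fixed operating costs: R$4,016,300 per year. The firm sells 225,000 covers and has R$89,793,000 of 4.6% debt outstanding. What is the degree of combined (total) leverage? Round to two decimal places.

At 225,000 units, contribution = 225,000 × R$50.09 = R$11,270,250.00.
EBIT = R$11,270,250.00 − R$4,016,300 = R$7,253,950.00. Interest = R$4,130,478.00.
DOL = R$11,270,250.00 ÷ R$7,253,950.00 = 1.5537; DFL = R$7,253,950.00 ÷ R$3,123,472.00 = 2.3224.
DCL = DOL × DFL = 1.5537 × 2.3224 = 3.6083.

3.61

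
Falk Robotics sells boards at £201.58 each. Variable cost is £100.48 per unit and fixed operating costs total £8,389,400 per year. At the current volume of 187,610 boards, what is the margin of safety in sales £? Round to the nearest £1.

Unit CM = price − variable cost = £201.58 − £100.48 = £101.10. Break-even units = £8,389,400 ÷ £101.10 = 82,981.21; break-even revenue = 82,981.21 × £201.58 = £16,727,351.65.
Actual sales revenue = 187,610 × £201.58 = £37,818,423.80.
Margin of safety = £37,818,423.80 − £16,727,351.65 = £21,091,072.

£21,091,072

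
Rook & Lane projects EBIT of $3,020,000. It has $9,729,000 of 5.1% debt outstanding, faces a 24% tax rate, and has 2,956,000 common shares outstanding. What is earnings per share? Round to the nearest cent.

Interest = $496,179.00, so EBT = $3,020,000 − $496,179.00 = $2,523,821.00.
After tax at 24%: net income = $2,523,821.00 × 0.76 = $1,918,103.96.
Per share: $1,918,103.96 / 2,956,000 shares = $0.65.

$0.65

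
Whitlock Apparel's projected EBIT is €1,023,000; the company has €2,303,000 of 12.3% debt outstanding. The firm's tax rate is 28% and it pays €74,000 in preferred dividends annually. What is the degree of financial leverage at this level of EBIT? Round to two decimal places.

1.61

Annual interest charges come to €283,269.00.
Pre-tax preferred-dividend burden = €74,000 ÷ (1 − 0.28) = €102,777.78.
DFL = EBIT ÷ [EBIT − I − D_p/(1−t)] = €1,023,000 ÷ [€1,023,000 − €283,269.00 − €102,777.78] = €1,023,000 ÷ €636,953.22 = 1.6061.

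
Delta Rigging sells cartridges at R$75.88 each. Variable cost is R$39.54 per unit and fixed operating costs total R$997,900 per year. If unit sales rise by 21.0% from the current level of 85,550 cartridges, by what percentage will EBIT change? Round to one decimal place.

Total contribution margin = 85,550 × R$36.34 = R$3,108,887.00.
Subtracting fixed costs: EBIT = R$3,108,887.00 − R$997,900 = R$2,110,987.00.
So DOL = total CM / EBIT = R$3,108,887.00 / R$2,110,987.00 = 1.4727.
So EBIT moves 1.4727 × (+21.0%) = +30.9%.

+30.9%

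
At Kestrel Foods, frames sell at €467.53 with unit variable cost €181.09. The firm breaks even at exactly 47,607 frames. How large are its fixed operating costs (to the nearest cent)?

Each unit contributes €467.53 − €181.09 = €286.44.
Since BE = FC / CM, FC = 47,607 × €286.44 = €13,636,549.08.

€13,636,549.08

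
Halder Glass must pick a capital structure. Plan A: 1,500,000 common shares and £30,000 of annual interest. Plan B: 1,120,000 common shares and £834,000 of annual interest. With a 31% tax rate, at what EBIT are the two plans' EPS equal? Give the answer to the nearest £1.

£3,203,684

Set EPS_A = EPS_B: (EBIT − £30,000)(1 − 0.31) ÷ 1,500,000 = (EBIT − £834,000)(1 − 0.31) ÷ 1,120,000.
Cancelling (1 − t) and cross-multiplying: 1,120,000·(EBIT − 30,000) = 1,500,000·(EBIT − 834,000).
EBIT × (1,500,000 − 1,120,000) = 834,000 × 1,500,000 − 30,000 × 1,120,000 = 1,217,400,000,000, so EBIT = 1,217,400,000,000 ÷ 380,000 = 3,203,684.21.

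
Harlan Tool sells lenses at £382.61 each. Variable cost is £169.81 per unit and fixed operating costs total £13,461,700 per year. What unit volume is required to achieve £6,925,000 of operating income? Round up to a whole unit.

Unit CM = price − variable cost = £382.61 − £169.81 = £212.80.
Need Q such that Q × £212.80 − £13,461,700 = £6,925,000, i.e. Q = £20,386,700 / £212.80 = 95,802.16 → 95,803.

95,803 lenses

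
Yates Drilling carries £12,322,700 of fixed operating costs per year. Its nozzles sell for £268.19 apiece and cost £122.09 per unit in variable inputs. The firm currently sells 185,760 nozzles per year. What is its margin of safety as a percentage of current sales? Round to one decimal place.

Contribution margin per unit = £268.19 − £122.09 = £146.10. Break-even units = £12,322,700 ÷ £146.10 = 84,344.28; break-even revenue = 84,344.28 × £268.19 = £22,620,293.72.
Actual sales revenue = 185,760 × £268.19 = £49,818,974.40.
Margin of safety = (£49,818,974.40 − £22,620,293.72) ÷ £49,818,974.40 = 54.6%.

54.6%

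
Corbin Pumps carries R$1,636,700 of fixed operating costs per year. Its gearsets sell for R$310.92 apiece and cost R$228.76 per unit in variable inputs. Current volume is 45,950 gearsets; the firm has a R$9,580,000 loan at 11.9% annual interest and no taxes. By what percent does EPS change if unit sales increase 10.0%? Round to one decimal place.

+37.8%

At 45,950 units, contribution = 45,950 × R$82.16 = R$3,775,252.00.
Operating income = contribution − fixed costs = R$3,775,252.00 − R$1,636,700 = R$2,138,552.00.
Interest = R$1,140,020.00, so EBIT − I = R$998,532.00.
Degree of combined leverage = contribution ÷ (EBIT − I) = R$3,775,252.00 ÷ R$998,532.00 = 3.7808.
EPS therefore changes by 3.7808 × (+10.0%) = +37.8%.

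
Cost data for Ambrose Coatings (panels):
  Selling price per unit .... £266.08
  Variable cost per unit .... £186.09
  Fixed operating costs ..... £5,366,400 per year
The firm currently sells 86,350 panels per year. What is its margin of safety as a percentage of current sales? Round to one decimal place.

22.3%

Each unit contributes £266.08 − £186.09 = £79.99. Break-even units = £5,366,400 ÷ £79.99 = 67,088.39; break-even revenue = 67,088.39 × £266.08 = £17,850,877.76.
Current sales = 86,350 × £266.08 = £22,976,008.00.
Margin of safety = (£22,976,008.00 − £17,850,877.76) ÷ £22,976,008.00 = 22.3%.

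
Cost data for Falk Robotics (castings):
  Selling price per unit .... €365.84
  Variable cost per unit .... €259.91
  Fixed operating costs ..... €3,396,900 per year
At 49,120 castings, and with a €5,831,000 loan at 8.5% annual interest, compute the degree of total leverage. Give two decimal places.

3.97

Total contribution margin = 49,120 × €105.93 = €5,203,281.60.
Subtracting fixed costs: EBIT = €5,203,281.60 − €3,396,900 = €1,806,381.60. Interest = €495,635.00, so EBIT − I = €1,310,746.60.
Degree of total leverage = total CM / (EBIT − interest) = €5,203,281.60 / €1,310,746.60 = 3.9697.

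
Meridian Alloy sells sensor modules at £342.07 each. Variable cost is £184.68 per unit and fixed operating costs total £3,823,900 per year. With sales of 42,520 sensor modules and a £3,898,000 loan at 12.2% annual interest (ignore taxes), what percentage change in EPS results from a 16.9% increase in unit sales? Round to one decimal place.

Total contribution margin = 42,520 × £157.39 = £6,692,222.80.
EBIT = £6,692,222.80 − £3,823,900 = £2,868,322.80.
After interest of £475,556.00, pre-tax earnings = £2,392,766.80.
Degree of combined leverage = contribution ÷ (EBIT − I) = £6,692,222.80 ÷ £2,392,766.80 = 2.7969.
EPS therefore changes by 2.7969 × (+16.9%) = +47.3%.

+47.3%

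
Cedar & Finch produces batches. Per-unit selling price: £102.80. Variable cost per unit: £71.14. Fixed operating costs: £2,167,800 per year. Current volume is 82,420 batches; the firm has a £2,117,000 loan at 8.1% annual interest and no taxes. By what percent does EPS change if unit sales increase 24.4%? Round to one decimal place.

+235.7%

At 82,420 units, contribution = 82,420 × £31.66 = £2,609,417.20.
Subtracting fixed costs: EBIT = £2,609,417.20 − £2,167,800 = £441,617.20.
After interest of £171,477.00, pre-tax earnings = £270,140.20.
DCL = total CM / (EBIT − I) = £2,609,417.20 / £270,140.20 = 9.6595.
EPS therefore changes by 9.6595 × (+24.4%) = +235.7%.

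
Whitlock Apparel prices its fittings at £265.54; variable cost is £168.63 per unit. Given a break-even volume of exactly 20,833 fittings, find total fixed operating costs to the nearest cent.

£2,018,926.03

Contribution margin per unit = £265.54 − £168.63 = £96.91.
Fixed costs = break-even units × CM = 20,833 × £96.91 = £2,018,926.03.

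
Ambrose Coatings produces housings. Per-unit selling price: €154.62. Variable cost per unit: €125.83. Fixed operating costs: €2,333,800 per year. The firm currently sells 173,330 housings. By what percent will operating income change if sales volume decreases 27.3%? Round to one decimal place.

Contribution at this volume is 173,330 × €28.79 = €4,990,170.70.
Subtracting fixed costs: EBIT = €4,990,170.70 − €2,333,800 = €2,656,370.70.
DOL = contribution ÷ EBIT = €4,990,170.70 ÷ €2,656,370.70 = 1.8786.
So EBIT moves 1.8786 × (-27.3%) = -51.3%.

-51.3%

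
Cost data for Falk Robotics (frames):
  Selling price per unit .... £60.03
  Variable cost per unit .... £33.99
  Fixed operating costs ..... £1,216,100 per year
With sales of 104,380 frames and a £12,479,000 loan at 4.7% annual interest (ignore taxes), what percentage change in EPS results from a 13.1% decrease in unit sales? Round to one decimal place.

At 104,380 units, contribution = 104,380 × £26.04 = £2,718,055.20.
Operating income = contribution − fixed costs = £2,718,055.20 − £1,216,100 = £1,501,955.20.
After interest of £586,513.00, pre-tax earnings = £915,442.20.
DCL = total CM / (EBIT − I) = £2,718,055.20 / £915,442.20 = 2.9691.
%ΔEPS = DCL × %ΔSales = 2.9691 × -13.1% = -38.9%.

-38.9%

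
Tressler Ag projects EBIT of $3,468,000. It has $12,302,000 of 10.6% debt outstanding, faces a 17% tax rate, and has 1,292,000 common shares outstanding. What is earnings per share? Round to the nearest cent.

Pre-tax income = $3,468,000 − $1,304,012.00 = $2,163,988.00.
Net income = $2,163,988.00 × (1 − 0.17) = $1,796,110.04.
EPS = $1,796,110.04 ÷ 1,292,000 = $1.39.

$1.39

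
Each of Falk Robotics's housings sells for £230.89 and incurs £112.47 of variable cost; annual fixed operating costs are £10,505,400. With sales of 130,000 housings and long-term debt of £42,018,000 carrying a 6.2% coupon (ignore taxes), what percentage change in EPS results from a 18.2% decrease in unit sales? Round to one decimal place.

-122.7%

At 130,000 units, contribution = 130,000 × £118.42 = £15,394,600.00.
EBIT = £15,394,600.00 − £10,505,400 = £4,889,200.00.
After interest of £2,605,116.00, pre-tax earnings = £2,284,084.00.
Degree of combined leverage = contribution ÷ (EBIT − I) = £15,394,600.00 ÷ £2,284,084.00 = 6.7399.
%ΔEPS = DCL × %ΔSales = 6.7399 × -18.2% = -122.7%.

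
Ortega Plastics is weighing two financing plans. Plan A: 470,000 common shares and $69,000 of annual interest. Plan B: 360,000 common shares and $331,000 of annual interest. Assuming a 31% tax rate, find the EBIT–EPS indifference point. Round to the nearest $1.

At indifference, (EBIT − 69,000)(1 − t)/470,000 = (EBIT − 331,000)(1 − t)/360,000.
Cancelling (1 − t) and cross-multiplying: 360,000·(EBIT − 69,000) = 470,000·(EBIT − 331,000).
Solving, EBIT = (331,000·470,000 − 69,000·360,000) / (470,000 − 360,000) = 130,730,000,000 / 110,000 = 1,188,454.55.

$1,188,455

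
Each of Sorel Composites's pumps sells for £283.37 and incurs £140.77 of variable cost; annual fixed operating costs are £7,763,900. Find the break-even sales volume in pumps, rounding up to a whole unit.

54,446 pumps

Each unit contributes £283.37 − £140.77 = £142.60.
Break-even Q = £7,763,900 / £142.60 = 54,445.30 → 54,446 pumps.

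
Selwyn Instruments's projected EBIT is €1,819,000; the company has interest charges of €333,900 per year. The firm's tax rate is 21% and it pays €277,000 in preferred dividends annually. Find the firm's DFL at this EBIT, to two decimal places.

1.60

Annual interest charges come to €333,900.00.
Preferred dividends grossed up pre-tax: €277,000 / (1 − 0.21) = €350,632.91.
DFL = EBIT ÷ [EBIT − I − D_p/(1−t)] = €1,819,000 ÷ [€1,819,000 − €333,900.00 − €350,632.91] = €1,819,000 ÷ €1,134,467.09 = 1.6034.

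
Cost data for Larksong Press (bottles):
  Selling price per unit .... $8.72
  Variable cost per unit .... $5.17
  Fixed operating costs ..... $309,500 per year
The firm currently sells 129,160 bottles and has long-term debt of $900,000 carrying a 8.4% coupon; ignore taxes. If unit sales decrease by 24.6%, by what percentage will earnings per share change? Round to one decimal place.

At 129,160 units, contribution = 129,160 × $3.55 = $458,518.00.
Subtracting fixed costs: EBIT = $458,518.00 − $309,500 = $149,018.00.
Interest = $75,600.00, so EBIT − I = $73,418.00.
DCL = total CM / (EBIT − I) = $458,518.00 / $73,418.00 = 6.2453.
%ΔEPS = DCL × %ΔSales = 6.2453 × -24.6% = -153.6%.

-153.6%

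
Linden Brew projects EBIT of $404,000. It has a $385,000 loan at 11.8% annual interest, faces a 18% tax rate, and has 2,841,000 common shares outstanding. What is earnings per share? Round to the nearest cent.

$0.10

Pre-tax income = $404,000 − $45,430.00 = $358,570.00.
After tax at 18%: net income = $358,570.00 × 0.82 = $294,027.40.
Per share: $294,027.40 / 2,841,000 shares = $0.10.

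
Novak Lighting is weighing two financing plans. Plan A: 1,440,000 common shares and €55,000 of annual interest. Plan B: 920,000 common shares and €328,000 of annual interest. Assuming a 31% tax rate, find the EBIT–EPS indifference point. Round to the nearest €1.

At indifference, (EBIT − 55,000)(1 − t)/1,440,000 = (EBIT − 328,000)(1 − t)/920,000.
Cancelling (1 − t) and cross-multiplying: 920,000·(EBIT − 55,000) = 1,440,000·(EBIT − 328,000).
Solving, EBIT = (328,000·1,440,000 − 55,000·920,000) / (1,440,000 − 920,000) = 421,720,000,000 / 520,000 = 811,000.00.

€811,000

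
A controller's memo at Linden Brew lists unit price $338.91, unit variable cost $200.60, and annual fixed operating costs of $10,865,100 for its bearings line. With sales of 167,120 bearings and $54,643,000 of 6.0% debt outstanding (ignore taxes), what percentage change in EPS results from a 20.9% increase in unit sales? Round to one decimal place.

At 167,120 units, contribution = 167,120 × $138.31 = $23,114,367.20.
Subtracting fixed costs: EBIT = $23,114,367.20 − $10,865,100 = $12,249,267.20.
Interest = $3,278,580.00, so EBIT − I = $8,970,687.20.
DCL = total CM / (EBIT − I) = $23,114,367.20 / $8,970,687.20 = 2.5767.
%ΔEPS = DCL × %ΔSales = 2.5767 × +20.9% = +53.9%.

+53.9%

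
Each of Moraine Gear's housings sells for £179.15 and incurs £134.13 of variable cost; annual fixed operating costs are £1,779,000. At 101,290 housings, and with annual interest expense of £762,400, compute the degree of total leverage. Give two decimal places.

2.26

Total contribution margin = 101,290 × £45.02 = £4,560,075.80.
EBIT = £4,560,075.80 − £1,779,000 = £2,781,075.80. Interest = £762,400.00.
DOL = £4,560,075.80 ÷ £2,781,075.80 = 1.6397; DFL = £2,781,075.80 ÷ £2,018,675.80 = 1.3777.
DCL = DOL × DFL = 1.6397 × 1.3777 = 2.2590.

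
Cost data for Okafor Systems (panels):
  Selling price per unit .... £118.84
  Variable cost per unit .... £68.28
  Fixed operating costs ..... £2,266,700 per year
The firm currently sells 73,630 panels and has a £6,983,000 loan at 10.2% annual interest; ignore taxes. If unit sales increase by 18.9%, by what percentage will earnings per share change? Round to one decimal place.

Contribution at this volume is 73,630 × £50.56 = £3,722,732.80.
Subtracting fixed costs: EBIT = £3,722,732.80 − £2,266,700 = £1,456,032.80.
Interest = £712,266.00, so EBIT − I = £743,766.80.
DCL = total CM / (EBIT − I) = £3,722,732.80 / £743,766.80 = 5.0052.
EPS therefore changes by 5.0052 × (+18.9%) = +94.6%.

+94.6%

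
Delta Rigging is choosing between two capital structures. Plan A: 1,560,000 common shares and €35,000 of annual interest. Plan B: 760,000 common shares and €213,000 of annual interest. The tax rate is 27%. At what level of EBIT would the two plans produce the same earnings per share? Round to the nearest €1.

€382,100

Set EPS_A = EPS_B: (EBIT − €35,000)(1 − 0.27) ÷ 1,560,000 = (EBIT − €213,000)(1 − 0.27) ÷ 760,000.
The (1 − t) factor cancels: (EBIT − 35,000) × 760,000 = (EBIT − 213,000) × 1,560,000.
Solving, EBIT = (213,000·1,560,000 − 35,000·760,000) / (1,560,000 − 760,000) = 305,680,000,000 / 800,000 = 382,100.00.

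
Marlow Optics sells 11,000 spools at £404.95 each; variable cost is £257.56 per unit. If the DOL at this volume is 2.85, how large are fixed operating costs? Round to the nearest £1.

At 11,000 units, contribution = 11,000 × £147.39 = £1,621,290.00.
DOL = contribution / EBIT, so EBIT = £1,621,290.00 / 2.85 = £568,873.68.
Fixed costs = CM − EBIT = £1,621,290.00 − £568,873.68 = £1,052,416.

£1,052,416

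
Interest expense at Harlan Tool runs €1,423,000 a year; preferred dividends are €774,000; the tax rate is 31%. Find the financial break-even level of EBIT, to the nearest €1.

€2,544,739

Preferred dividends are paid after tax, so their pre-tax equivalent is €774,000 ÷ (1 − 0.31) = €1,121,739.13.
EPS = 0 when EBIT covers interest plus the pre-tax preferred burden: €1,423,000 + €1,121,739.13 = €2,544,739.13.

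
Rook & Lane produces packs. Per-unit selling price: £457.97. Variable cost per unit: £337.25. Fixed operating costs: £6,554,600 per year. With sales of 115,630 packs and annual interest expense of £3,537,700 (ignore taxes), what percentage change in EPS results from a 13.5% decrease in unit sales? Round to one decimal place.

-48.7%

At 115,630 units, contribution = 115,630 × £120.72 = £13,958,853.60.
EBIT = £13,958,853.60 − £6,554,600 = £7,404,253.60.
After interest of £3,537,700.00, pre-tax earnings = £3,866,553.60.
Degree of combined leverage = contribution ÷ (EBIT − I) = £13,958,853.60 ÷ £3,866,553.60 = 3.6102.
%ΔEPS = DCL × %ΔSales = 3.6102 × -13.5% = -48.7%.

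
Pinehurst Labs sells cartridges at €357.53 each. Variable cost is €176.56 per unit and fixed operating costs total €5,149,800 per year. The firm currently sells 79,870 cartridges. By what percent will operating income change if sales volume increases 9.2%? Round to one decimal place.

+14.3%

Total contribution margin = 79,870 × €180.97 = €14,454,073.90.
Subtracting fixed costs: EBIT = €14,454,073.90 − €5,149,800 = €9,304,273.90.
So DOL = total CM / EBIT = €14,454,073.90 / €9,304,273.90 = 1.5535.
So EBIT moves 1.5535 × (+9.2%) = +14.3%.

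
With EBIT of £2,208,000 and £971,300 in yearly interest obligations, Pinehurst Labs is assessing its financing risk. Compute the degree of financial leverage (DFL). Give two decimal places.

Interest = £971,300.00.
Degree of financial leverage = EBIT / (EBIT − interest) = £2,208,000 / £1,236,700.00 = 1.7854.

1.79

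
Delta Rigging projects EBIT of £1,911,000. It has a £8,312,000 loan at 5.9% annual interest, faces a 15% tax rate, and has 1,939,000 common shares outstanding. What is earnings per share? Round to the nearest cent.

£0.62

Interest = £490,408.00, so EBT = £1,911,000 − £490,408.00 = £1,420,592.00.
Net income = £1,420,592.00 × (1 − 0.15) = £1,207,503.20.
Per share: £1,207,503.20 / 1,939,000 shares = £0.62.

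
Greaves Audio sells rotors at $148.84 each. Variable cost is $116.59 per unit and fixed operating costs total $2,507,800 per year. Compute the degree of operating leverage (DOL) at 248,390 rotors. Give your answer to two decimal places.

1.46

Total contribution margin = 248,390 × $32.25 = $8,010,577.50.
EBIT = $8,010,577.50 − $2,507,800 = $5,502,777.50.
Degree of operating leverage = $8,010,577.50 / $5,502,777.50 = 1.4557.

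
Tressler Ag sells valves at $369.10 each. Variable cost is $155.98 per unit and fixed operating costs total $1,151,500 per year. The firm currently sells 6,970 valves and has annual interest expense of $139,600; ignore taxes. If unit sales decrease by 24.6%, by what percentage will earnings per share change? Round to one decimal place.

At 6,970 units, contribution = 6,970 × $213.12 = $1,485,446.40.
EBIT = $1,485,446.40 − $1,151,500 = $333,946.40.
Interest = $139,600.00, so EBIT − I = $194,346.40.
Degree of combined leverage = contribution ÷ (EBIT − I) = $1,485,446.40 ÷ $194,346.40 = 7.6433.
%ΔEPS = DCL × %ΔSales = 7.6433 × -24.6% = -188.0%.

-188.0%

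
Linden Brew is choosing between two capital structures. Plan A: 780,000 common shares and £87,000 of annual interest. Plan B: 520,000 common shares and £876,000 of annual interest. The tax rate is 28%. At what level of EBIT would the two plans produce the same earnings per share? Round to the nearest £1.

£2,454,000

At indifference, (EBIT − 87,000)(1 − t)/780,000 = (EBIT − 876,000)(1 − t)/520,000.
Cancelling (1 − t) and cross-multiplying: 520,000·(EBIT − 87,000) = 780,000·(EBIT − 876,000).
EBIT × (780,000 − 520,000) = 876,000 × 780,000 − 87,000 × 520,000 = 638,040,000,000, so EBIT = 638,040,000,000 ÷ 260,000 = 2,454,000.00.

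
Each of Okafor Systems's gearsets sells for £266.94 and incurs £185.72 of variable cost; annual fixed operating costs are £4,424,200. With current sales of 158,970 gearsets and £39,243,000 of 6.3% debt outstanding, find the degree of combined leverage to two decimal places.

At 158,970 units, contribution = 158,970 × £81.22 = £12,911,543.40.
EBIT = £12,911,543.40 − £4,424,200 = £8,487,343.40. Interest = £2,472,309.00.
DOL = £12,911,543.40 ÷ £8,487,343.40 = 1.5213; DFL = £8,487,343.40 ÷ £6,015,034.40 = 1.4110.
DCL = DOL × DFL = 1.5213 × 1.4110 = 2.1466.

2.15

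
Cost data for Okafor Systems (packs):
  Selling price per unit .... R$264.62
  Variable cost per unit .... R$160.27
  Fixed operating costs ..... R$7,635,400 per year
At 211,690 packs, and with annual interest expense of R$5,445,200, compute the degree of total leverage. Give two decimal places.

2.45

Total contribution margin = 211,690 × R$104.35 = R$22,089,851.50.
EBIT = R$22,089,851.50 − R$7,635,400 = R$14,454,451.50. Interest = R$5,445,200.00, so EBIT − I = R$9,009,251.50.
DCL = contribution ÷ (EBIT − I) = R$22,089,851.50 ÷ R$9,009,251.50 = 2.4519.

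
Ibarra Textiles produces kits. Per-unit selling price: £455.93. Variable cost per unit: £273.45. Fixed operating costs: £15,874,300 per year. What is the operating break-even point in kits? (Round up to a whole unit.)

86,992 kits

Each unit contributes £455.93 − £273.45 = £182.48.
Break-even Q = £15,874,300 / £182.48 = 86,992.00 → 86,992 kits.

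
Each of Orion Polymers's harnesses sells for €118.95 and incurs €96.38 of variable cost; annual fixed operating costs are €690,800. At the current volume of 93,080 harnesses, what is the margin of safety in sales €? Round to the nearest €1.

€7,431,163

Contribution margin per unit = €118.95 − €96.38 = €22.57. Break-even units = €690,800 ÷ €22.57 = 30,607.00; break-even revenue = 30,607.00 × €118.95 = €3,640,702.70.
Actual sales revenue = 93,080 × €118.95 = €11,071,866.00.
Margin of safety = €11,071,866.00 − €3,640,702.70 = €7,431,163.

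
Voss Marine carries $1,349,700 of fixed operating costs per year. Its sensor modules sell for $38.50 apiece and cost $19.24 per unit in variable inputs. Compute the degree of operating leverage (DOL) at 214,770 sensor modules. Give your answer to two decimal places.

1.48

At 214,770 units, contribution = 214,770 × $19.26 = $4,136,470.20.
Subtracting fixed costs: EBIT = $4,136,470.20 − $1,349,700 = $2,786,770.20.
Degree of operating leverage = $4,136,470.20 / $2,786,770.20 = 1.4843.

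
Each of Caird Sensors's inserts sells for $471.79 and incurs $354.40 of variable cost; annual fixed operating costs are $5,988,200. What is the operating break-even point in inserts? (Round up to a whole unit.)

Contribution margin per unit = $471.79 − $354.40 = $117.39.
Units to break even: $5,988,200 ÷ $117.39 = 51,011.16, rounded up to 51,012.

51,012 inserts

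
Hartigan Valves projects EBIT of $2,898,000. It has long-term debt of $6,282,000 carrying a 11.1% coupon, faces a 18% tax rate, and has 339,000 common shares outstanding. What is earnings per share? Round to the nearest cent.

Interest = $697,302.00, so EBT = $2,898,000 − $697,302.00 = $2,200,698.00.
Net income = $2,200,698.00 × (1 − 0.18) = $1,804,572.36.
EPS = $1,804,572.36 ÷ 339,000 = $5.32.

$5.32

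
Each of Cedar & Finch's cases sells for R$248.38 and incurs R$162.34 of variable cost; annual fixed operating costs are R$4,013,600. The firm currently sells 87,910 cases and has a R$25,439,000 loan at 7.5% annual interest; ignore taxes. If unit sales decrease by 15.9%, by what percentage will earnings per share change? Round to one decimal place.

-73.2%

Total contribution margin = 87,910 × R$86.04 = R$7,563,776.40.
Operating income = contribution − fixed costs = R$7,563,776.40 − R$4,013,600 = R$3,550,176.40.
Interest = R$1,907,925.00, so EBIT − I = R$1,642,251.40.
DCL = total CM / (EBIT − I) = R$7,563,776.40 / R$1,642,251.40 = 4.6057.
%ΔEPS = DCL × %ΔSales = 4.6057 × -15.9% = -73.2%.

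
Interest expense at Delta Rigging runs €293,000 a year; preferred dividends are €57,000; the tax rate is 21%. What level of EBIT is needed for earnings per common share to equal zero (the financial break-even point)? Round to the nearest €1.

€365,152

Grossing the preferred dividend up to pre-tax terms: €57,000 / (1 − 0.21) = €72,151.90.
Financial break-even EBIT = interest + D_p ÷ (1 − t) = €293,000 + €72,151.90 = €365,151.90.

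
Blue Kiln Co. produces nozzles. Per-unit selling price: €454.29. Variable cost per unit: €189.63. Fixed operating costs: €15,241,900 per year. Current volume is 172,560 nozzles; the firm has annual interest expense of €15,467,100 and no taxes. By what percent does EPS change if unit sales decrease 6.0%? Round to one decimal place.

At 172,560 units, contribution = 172,560 × €264.66 = €45,669,729.60.
Operating income = contribution − fixed costs = €45,669,729.60 − €15,241,900 = €30,427,829.60.
Interest = €15,467,100.00, so EBIT − I = €14,960,729.60.
DCL = total CM / (EBIT − I) = €45,669,729.60 / €14,960,729.60 = 3.0526.
EPS therefore changes by 3.0526 × (-6.0%) = -18.3%.

-18.3%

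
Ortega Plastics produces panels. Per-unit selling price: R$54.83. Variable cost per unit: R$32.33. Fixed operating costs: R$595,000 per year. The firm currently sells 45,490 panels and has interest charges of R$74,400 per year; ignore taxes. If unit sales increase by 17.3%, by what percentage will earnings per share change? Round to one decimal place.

+50.0%

Total contribution margin = 45,490 × R$22.50 = R$1,023,525.00.
Operating income = contribution − fixed costs = R$1,023,525.00 − R$595,000 = R$428,525.00.
Interest = R$74,400.00, so EBIT − I = R$354,125.00.
DCL = total CM / (EBIT − I) = R$1,023,525.00 / R$354,125.00 = 2.8903.
EPS therefore changes by 2.8903 × (+17.3%) = +50.0%.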